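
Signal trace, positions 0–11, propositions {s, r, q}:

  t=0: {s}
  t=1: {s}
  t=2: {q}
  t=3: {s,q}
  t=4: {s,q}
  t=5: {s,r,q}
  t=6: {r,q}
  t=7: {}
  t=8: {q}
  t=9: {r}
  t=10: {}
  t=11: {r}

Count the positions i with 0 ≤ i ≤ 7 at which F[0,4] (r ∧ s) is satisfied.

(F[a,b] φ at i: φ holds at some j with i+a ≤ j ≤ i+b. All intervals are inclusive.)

5

Evaluate at each i in [0,7]:
  i=0: ✗ (none in [0,4])
  i=1: ✓ (witness j=5)
  i=2: ✓ (witness j=5)
  i=3: ✓ (witness j=5)
  i=4: ✓ (witness j=5)
  i=5: ✓ (witness j=5)
  i=6: ✗ (none in [6,10])
  i=7: ✗ (none in [7,11])
Positions where it holds: {1, 2, 3, 4, 5} → 5.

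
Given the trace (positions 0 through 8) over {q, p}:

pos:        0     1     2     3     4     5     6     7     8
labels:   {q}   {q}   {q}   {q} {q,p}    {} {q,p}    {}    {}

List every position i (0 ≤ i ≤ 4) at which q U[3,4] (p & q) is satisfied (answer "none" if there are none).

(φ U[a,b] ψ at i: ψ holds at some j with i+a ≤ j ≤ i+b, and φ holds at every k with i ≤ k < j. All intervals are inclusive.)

Evaluate at each i in [0,4]:
  i=0: ✓ (rhs at j=4; lhs holds on [0,3])
  i=1: ✓ (rhs at j=4; lhs holds on [1,3])
  i=2: ✗ (lhs fails at k=5 before rhs at j=6)
  i=3: ✗ (lhs fails at k=5 before rhs at j=6)
  i=4: ✗ (no rhs in [7,8])

0, 1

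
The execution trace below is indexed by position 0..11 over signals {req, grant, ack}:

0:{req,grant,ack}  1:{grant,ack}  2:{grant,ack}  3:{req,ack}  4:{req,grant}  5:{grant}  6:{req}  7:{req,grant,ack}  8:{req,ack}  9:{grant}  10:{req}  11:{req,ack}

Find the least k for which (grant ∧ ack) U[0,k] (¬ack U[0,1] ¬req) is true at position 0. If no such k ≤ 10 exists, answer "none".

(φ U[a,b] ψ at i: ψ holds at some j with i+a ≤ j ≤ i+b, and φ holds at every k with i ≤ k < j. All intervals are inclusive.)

1

Need earliest j ≥ 0 with (¬ack U[0,1] ¬req), and (grant ∧ ack) at every k in [0,j-1].
  j=0: rhs fails.
  j=1: rhs holds; lhs holds on [0,0]. k = 1.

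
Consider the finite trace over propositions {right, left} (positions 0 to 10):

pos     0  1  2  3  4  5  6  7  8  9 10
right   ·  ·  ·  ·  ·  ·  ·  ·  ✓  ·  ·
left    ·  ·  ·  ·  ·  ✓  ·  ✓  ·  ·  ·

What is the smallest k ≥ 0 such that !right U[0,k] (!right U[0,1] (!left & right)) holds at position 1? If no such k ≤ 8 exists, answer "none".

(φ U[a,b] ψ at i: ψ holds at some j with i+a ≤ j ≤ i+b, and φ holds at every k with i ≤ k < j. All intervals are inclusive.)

6

Need earliest j ≥ 1 with (!right U[0,1] (!left & right)), and !right at every k in [1,j-1].
  j=1: rhs fails.
  j=2: rhs fails.
  j=3: rhs fails.
  j=4: rhs fails.
  j=5: rhs fails.
  j=6: rhs fails.
  j=7: rhs holds; lhs holds on [1,6]. k = 6.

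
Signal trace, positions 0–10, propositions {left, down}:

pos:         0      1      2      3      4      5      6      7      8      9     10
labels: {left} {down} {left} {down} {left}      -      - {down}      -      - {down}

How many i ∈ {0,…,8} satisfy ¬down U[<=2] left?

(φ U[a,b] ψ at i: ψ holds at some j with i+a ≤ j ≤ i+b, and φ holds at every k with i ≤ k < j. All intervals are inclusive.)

3

Evaluate at each i in [0,8]:
  i=0: ✓ (rhs at j=0)
  i=1: ✗ (lhs fails at k=1 before rhs at j=2)
  i=2: ✓ (rhs at j=2)
  i=3: ✗ (lhs fails at k=3 before rhs at j=4)
  i=4: ✓ (rhs at j=4)
  i=5: ✗ (no rhs in [5,7])
  i=6: ✗ (no rhs in [6,8])
  i=7: ✗ (no rhs in [7,9])
  i=8: ✗ (no rhs in [8,10])
Positions where it holds: {0, 2, 4} → 3.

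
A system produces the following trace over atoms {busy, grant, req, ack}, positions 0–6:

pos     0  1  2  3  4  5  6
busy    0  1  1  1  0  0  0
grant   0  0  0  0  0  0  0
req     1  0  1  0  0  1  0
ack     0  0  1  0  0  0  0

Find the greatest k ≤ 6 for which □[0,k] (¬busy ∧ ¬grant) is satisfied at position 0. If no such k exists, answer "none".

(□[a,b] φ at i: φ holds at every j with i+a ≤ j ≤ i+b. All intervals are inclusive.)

(¬busy ∧ ¬grant) must hold from j=0 onward; find where it first fails.
  j=0: holds
  j=1: fails
Holds on [0,0], so largest k = 0.

0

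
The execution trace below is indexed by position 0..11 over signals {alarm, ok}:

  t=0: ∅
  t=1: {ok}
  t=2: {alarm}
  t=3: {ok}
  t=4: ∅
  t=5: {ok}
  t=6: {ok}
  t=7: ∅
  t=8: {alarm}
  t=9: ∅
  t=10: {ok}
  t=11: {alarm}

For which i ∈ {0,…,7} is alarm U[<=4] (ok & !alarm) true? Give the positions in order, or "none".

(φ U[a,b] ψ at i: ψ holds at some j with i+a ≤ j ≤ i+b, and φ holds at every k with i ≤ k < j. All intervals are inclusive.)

Evaluate at each i in [0,7]:
  i=0: ✗ (lhs fails at k=0 before rhs at j=1)
  i=1: ✓ (rhs at j=1)
  i=2: ✓ (rhs at j=3; lhs holds on [2,2])
  i=3: ✓ (rhs at j=3)
  i=4: ✗ (lhs fails at k=4 before rhs at j=5)
  i=5: ✓ (rhs at j=5)
  i=6: ✓ (rhs at j=6)
  i=7: ✗ (lhs fails at k=7 before rhs at j=10)

1, 2, 3, 5, 6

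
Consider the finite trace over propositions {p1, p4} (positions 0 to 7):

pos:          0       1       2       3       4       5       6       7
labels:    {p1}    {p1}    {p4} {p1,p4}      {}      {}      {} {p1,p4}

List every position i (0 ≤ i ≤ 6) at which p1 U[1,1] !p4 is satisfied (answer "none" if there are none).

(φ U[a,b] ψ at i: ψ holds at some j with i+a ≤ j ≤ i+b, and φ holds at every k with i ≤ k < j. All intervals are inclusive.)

0, 3

Evaluate at each i in [0,6]:
  i=0: ✓ (rhs at j=1; lhs holds on [0,0])
  i=1: ✗ (no rhs in [2,2])
  i=2: ✗ (no rhs in [3,3])
  i=3: ✓ (rhs at j=4; lhs holds on [3,3])
  i=4: ✗ (lhs fails at k=4 before rhs at j=5)
  i=5: ✗ (lhs fails at k=5 before rhs at j=6)
  i=6: ✗ (no rhs in [7,7])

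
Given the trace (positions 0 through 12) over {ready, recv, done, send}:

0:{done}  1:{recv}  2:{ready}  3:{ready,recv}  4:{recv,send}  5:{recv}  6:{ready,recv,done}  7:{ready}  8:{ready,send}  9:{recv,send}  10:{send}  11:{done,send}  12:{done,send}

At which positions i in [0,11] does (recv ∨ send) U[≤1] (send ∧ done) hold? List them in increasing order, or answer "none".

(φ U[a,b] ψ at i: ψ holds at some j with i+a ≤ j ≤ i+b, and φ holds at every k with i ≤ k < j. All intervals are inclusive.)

10, 11

Evaluate at each i in [0,11]:
  i=0: ✗ (no rhs in [0,1])
  i=1: ✗ (no rhs in [1,2])
  i=2: ✗ (no rhs in [2,3])
  i=3: ✗ (no rhs in [3,4])
  i=4: ✗ (no rhs in [4,5])
  i=5: ✗ (no rhs in [5,6])
  i=6: ✗ (no rhs in [6,7])
  i=7: ✗ (no rhs in [7,8])
  i=8: ✗ (no rhs in [8,9])
  i=9: ✗ (no rhs in [9,10])
  i=10: ✓ (rhs at j=11; lhs holds on [10,10])
  i=11: ✓ (rhs at j=11)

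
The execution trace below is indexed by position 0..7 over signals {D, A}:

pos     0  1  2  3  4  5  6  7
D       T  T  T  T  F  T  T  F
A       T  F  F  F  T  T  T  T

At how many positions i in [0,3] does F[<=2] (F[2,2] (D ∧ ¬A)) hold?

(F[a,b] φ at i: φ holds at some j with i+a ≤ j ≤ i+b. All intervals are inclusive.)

2

Evaluate at each i in [0,3]:
  i=0: ✓ (witness j=0)
  i=1: ✓ (witness j=1)
  i=2: ✗ (none in [2,4])
  i=3: ✗ (none in [3,5])
Positions where it holds: {0, 1} → 2.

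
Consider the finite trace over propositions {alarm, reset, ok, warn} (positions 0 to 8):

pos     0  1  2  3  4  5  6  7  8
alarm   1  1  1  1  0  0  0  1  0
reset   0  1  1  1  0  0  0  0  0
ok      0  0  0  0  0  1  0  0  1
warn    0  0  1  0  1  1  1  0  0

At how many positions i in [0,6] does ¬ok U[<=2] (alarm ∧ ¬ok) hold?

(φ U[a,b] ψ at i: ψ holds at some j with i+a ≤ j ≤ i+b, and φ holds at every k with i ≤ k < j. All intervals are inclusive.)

5

Evaluate at each i in [0,6]:
  i=0: ✓ (rhs at j=0)
  i=1: ✓ (rhs at j=1)
  i=2: ✓ (rhs at j=2)
  i=3: ✓ (rhs at j=3)
  i=4: ✗ (no rhs in [4,6])
  i=5: ✗ (lhs fails at k=5 before rhs at j=7)
  i=6: ✓ (rhs at j=7; lhs holds on [6,6])
Positions where it holds: {0, 1, 2, 3, 6} → 5.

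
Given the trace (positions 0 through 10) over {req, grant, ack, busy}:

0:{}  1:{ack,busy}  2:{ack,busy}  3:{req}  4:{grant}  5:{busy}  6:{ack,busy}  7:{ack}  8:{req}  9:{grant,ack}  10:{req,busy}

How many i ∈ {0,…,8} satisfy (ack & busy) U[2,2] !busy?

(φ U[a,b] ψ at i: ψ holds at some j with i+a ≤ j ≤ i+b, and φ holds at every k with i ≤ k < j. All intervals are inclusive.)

Evaluate at each i in [0,8]:
  i=0: ✗ (no rhs in [2,2])
  i=1: ✓ (rhs at j=3; lhs holds on [1,2])
  i=2: ✗ (lhs fails at k=3 before rhs at j=4)
  i=3: ✗ (no rhs in [5,5])
  i=4: ✗ (no rhs in [6,6])
  i=5: ✗ (lhs fails at k=5 before rhs at j=7)
  i=6: ✗ (lhs fails at k=7 before rhs at j=8)
  i=7: ✗ (lhs fails at k=7 before rhs at j=9)
  i=8: ✗ (no rhs in [10,10])
Positions where it holds: {1} → 1.

1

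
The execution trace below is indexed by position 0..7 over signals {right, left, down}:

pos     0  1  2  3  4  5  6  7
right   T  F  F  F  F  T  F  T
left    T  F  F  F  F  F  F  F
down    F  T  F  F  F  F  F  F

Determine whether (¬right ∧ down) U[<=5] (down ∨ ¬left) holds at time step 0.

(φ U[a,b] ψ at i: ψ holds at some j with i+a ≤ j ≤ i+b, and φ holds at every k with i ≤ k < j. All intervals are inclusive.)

Need some j in [0,5] with (down ∨ ¬left), and (¬right ∧ down) at every k in [0,j-1].
  j=0: (down ∨ ¬left) false.
  j=1: (down ∨ ¬left) holds, but (¬right ∧ down) fails at k=0 → not this j.
  j=2: (down ∨ ¬left) holds, but (¬right ∧ down) fails at k=0 → not this j.
  j=3: (down ∨ ¬left) holds, but (¬right ∧ down) fails at k=0 → not this j.
  j=4: (down ∨ ¬left) holds, but (¬right ∧ down) fails at k=0 → not this j.
  j=5: (down ∨ ¬left) holds, but (¬right ∧ down) fails at k=0 → not this j.
No j in the window works → until fails.

Does not hold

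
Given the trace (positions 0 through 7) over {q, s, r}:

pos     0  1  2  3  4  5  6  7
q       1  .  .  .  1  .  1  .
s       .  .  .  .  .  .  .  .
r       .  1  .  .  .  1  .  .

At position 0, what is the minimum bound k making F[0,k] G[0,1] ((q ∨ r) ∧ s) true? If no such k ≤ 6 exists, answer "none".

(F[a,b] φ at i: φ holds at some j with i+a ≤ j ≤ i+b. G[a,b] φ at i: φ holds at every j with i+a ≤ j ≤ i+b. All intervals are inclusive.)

none

Scan j = 0,1,… for G[0,1] ((q ∨ r) ∧ s):
  j=0: fails
  j=1: fails
  j=2: fails
  j=3: fails
  j=4: fails
  j=5: fails
  j=6: fails
No j in [0,6] satisfies it → none.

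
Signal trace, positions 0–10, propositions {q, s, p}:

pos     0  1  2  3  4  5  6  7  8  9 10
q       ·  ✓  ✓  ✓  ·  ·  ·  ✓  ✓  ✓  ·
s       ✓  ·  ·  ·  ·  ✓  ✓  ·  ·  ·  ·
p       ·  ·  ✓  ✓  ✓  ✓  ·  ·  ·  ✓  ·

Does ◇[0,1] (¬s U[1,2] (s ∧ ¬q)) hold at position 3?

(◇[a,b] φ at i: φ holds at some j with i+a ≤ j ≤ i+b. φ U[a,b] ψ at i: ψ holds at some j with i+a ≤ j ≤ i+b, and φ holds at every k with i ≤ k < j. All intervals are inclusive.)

Check (¬s U[1,2] (s ∧ ¬q)) at each j in [3,4]:
  j=3: holds
  j=4: holds
Found at j=3 → formula holds.

True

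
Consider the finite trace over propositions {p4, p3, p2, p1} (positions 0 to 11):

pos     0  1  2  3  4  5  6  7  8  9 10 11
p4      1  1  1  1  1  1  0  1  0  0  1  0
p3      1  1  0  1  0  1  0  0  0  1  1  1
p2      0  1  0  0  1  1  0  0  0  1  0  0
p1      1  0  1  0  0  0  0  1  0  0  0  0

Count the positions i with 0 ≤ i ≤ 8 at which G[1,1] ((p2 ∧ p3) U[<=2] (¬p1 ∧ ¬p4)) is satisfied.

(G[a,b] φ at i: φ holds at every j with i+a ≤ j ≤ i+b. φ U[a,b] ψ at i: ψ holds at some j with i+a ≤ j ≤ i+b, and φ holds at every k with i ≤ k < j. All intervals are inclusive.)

4

Evaluate at each i in [0,8]:
  i=0: ✗ (fails at j=1)
  i=1: ✗ (fails at j=2)
  i=2: ✗ (fails at j=3)
  i=3: ✗ (fails at j=4)
  i=4: ✓ (all of [5,5])
  i=5: ✓ (all of [6,6])
  i=6: ✗ (fails at j=7)
  i=7: ✓ (all of [8,8])
  i=8: ✓ (all of [9,9])
Positions where it holds: {4, 5, 7, 8} → 4.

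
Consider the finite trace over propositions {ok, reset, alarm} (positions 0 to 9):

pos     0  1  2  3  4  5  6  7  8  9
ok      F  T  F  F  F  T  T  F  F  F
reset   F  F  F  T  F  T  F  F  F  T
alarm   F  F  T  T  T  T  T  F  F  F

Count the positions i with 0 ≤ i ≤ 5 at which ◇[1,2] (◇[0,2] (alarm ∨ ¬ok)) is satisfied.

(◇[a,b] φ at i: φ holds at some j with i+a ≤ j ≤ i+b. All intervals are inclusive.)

Evaluate at each i in [0,5]:
  i=0: ✓ (witness j=1)
  i=1: ✓ (witness j=2)
  i=2: ✓ (witness j=3)
  i=3: ✓ (witness j=4)
  i=4: ✓ (witness j=5)
  i=5: ✓ (witness j=6)
Positions where it holds: {0, 1, 2, 3, 4, 5} → 6.

6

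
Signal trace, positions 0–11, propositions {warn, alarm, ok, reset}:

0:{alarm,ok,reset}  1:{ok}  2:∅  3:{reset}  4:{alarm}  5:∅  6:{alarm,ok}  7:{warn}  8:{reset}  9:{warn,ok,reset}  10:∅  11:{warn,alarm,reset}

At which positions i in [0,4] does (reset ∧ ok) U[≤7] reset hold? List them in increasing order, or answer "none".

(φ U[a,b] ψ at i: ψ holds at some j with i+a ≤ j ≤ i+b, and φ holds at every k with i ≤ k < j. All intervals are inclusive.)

Evaluate at each i in [0,4]:
  i=0: ✓ (rhs at j=0)
  i=1: ✗ (lhs fails at k=1 before rhs at j=3)
  i=2: ✗ (lhs fails at k=2 before rhs at j=3)
  i=3: ✓ (rhs at j=3)
  i=4: ✗ (lhs fails at k=4 before rhs at j=8)

0, 3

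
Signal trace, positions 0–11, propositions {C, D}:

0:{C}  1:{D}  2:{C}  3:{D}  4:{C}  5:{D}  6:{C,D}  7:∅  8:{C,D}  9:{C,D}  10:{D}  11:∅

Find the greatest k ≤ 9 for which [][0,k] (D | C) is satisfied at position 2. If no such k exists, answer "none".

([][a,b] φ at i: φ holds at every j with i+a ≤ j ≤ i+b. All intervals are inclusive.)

4

(D | C) must hold from j=2 onward; find where it first fails.
  j=2: holds
  j=3: holds
  j=4: holds
  j=5: holds
  j=6: holds
  j=7: fails
Holds on [2,6], so largest k = 4.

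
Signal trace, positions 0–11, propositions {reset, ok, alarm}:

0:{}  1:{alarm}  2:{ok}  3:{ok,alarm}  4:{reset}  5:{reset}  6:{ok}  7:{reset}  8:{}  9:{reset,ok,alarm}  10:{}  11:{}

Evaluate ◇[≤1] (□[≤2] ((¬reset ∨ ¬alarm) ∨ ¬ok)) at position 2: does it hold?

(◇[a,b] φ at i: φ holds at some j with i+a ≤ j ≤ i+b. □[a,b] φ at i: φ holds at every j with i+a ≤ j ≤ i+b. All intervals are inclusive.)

Check □[≤2] ((¬reset ∨ ¬alarm) ∨ ¬ok) at each j in [2,3]:
  j=2: holds on [2,4]
  j=3: holds on [3,5]
Found at j=2 → formula holds.

Yes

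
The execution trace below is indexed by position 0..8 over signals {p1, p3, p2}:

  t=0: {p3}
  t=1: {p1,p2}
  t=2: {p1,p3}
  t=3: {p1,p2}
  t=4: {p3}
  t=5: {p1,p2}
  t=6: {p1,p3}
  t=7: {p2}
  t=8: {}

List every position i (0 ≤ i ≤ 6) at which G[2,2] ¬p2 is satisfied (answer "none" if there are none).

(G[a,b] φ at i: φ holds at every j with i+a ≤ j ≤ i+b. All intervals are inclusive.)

0, 2, 4, 6

Evaluate at each i in [0,6]:
  i=0: ✓ (all of [2,2])
  i=1: ✗ (fails at j=3)
  i=2: ✓ (all of [4,4])
  i=3: ✗ (fails at j=5)
  i=4: ✓ (all of [6,6])
  i=5: ✗ (fails at j=7)
  i=6: ✓ (all of [8,8])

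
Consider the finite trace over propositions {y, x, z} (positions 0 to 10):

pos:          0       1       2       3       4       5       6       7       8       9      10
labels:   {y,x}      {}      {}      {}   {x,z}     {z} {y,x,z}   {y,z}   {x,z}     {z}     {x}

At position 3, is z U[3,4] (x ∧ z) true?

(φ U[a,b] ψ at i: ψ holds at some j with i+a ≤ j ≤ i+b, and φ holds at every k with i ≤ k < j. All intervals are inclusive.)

No

Need some j in [6,7] with (x ∧ z), and z at every k in [3,j-1].
  j=6: (x ∧ z) holds, but z fails at k=3 → not this j.
  j=7: (x ∧ z) false.
No j in the window works → until fails.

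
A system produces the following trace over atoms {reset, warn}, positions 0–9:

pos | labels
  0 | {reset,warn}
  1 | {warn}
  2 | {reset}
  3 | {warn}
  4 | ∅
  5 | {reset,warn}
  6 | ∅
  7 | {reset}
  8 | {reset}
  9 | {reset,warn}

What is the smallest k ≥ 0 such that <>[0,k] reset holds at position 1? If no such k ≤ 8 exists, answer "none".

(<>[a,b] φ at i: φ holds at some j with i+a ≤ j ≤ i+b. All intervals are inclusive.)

Scan j = 1,2,… for reset:
  j=1: fails
  j=2: holds
First hit at j=2, so smallest k = 2-1 = 1.

1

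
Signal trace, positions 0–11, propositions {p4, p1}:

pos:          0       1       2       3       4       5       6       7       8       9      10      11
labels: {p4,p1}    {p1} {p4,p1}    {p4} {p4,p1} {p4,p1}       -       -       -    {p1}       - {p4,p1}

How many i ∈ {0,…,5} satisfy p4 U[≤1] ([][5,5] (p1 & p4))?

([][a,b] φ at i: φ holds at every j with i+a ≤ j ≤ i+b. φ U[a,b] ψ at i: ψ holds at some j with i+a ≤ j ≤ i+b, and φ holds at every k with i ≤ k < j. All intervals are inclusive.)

Evaluate at each i in [0,5]:
  i=0: ✓ (rhs at j=0)
  i=1: ✗ (no rhs in [1,2])
  i=2: ✗ (no rhs in [2,3])
  i=3: ✗ (no rhs in [3,4])
  i=4: ✗ (no rhs in [4,5])
  i=5: ✓ (rhs at j=6; lhs holds on [5,5])
Positions where it holds: {0, 5} → 2.

2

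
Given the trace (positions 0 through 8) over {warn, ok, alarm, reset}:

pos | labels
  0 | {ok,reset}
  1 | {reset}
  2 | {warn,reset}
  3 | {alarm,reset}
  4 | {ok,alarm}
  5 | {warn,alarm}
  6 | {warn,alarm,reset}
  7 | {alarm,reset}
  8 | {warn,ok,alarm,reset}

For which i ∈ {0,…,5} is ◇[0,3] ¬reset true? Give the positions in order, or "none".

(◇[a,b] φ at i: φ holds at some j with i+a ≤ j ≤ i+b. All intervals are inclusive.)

1, 2, 3, 4, 5

Evaluate at each i in [0,5]:
  i=0: ✗ (none in [0,3])
  i=1: ✓ (witness j=4)
  i=2: ✓ (witness j=4)
  i=3: ✓ (witness j=4)
  i=4: ✓ (witness j=4)
  i=5: ✓ (witness j=5)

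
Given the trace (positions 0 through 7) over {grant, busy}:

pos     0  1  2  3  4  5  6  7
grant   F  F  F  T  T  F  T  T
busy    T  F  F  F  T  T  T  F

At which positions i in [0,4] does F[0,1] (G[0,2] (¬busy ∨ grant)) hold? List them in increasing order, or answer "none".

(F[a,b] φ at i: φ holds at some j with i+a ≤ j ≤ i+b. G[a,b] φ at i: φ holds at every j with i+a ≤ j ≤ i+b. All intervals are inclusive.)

Evaluate at each i in [0,4]:
  i=0: ✓ (witness j=1)
  i=1: ✓ (witness j=1)
  i=2: ✓ (witness j=2)
  i=3: ✗ (none in [3,4])
  i=4: ✗ (none in [4,5])

0, 1, 2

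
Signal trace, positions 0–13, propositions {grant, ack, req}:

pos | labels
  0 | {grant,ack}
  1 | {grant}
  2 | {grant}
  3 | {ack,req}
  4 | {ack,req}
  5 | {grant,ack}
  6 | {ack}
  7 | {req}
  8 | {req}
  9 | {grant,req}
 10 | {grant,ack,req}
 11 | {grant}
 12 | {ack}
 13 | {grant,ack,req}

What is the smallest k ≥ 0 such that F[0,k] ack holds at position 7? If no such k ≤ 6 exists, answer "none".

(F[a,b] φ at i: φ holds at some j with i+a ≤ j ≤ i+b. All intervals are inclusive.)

3

Scan j = 7,8,… for ack:
  j=7: fails
  j=8: fails
  j=9: fails
  j=10: holds
First hit at j=10, so smallest k = 10-7 = 3.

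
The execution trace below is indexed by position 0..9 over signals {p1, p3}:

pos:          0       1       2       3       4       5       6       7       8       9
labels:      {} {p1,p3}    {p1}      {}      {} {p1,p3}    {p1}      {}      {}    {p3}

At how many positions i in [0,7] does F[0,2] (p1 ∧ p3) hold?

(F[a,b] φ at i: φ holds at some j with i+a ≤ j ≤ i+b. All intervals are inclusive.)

Evaluate at each i in [0,7]:
  i=0: ✓ (witness j=1)
  i=1: ✓ (witness j=1)
  i=2: ✗ (none in [2,4])
  i=3: ✓ (witness j=5)
  i=4: ✓ (witness j=5)
  i=5: ✓ (witness j=5)
  i=6: ✗ (none in [6,8])
  i=7: ✗ (none in [7,9])
Positions where it holds: {0, 1, 3, 4, 5} → 5.

5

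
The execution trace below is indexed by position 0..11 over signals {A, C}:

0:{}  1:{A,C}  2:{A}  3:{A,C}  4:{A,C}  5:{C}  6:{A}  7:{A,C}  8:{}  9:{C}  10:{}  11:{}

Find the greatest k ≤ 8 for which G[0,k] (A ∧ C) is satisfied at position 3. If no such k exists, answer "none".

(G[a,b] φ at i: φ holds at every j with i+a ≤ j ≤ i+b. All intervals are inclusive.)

1

(A ∧ C) must hold from j=3 onward; find where it first fails.
  j=3: holds
  j=4: holds
  j=5: fails
Holds on [3,4], so largest k = 1.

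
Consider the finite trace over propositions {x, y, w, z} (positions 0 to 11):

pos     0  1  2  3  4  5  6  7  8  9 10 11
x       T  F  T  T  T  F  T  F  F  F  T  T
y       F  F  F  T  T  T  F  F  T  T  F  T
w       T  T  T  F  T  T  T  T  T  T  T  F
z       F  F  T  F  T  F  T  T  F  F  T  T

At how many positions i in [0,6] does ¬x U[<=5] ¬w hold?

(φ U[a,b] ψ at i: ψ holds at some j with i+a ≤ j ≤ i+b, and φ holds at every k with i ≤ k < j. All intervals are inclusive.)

1

Evaluate at each i in [0,6]:
  i=0: ✗ (lhs fails at k=0 before rhs at j=3)
  i=1: ✗ (lhs fails at k=2 before rhs at j=3)
  i=2: ✗ (lhs fails at k=2 before rhs at j=3)
  i=3: ✓ (rhs at j=3)
  i=4: ✗ (no rhs in [4,9])
  i=5: ✗ (no rhs in [5,10])
  i=6: ✗ (lhs fails at k=6 before rhs at j=11)
Positions where it holds: {3} → 1.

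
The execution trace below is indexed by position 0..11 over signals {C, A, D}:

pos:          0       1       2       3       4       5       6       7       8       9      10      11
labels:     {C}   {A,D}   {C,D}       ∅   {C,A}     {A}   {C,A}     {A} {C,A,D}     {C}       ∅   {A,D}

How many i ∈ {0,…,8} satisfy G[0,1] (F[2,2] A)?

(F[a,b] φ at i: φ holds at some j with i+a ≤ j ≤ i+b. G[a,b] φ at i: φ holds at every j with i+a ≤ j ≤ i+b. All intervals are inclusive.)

4

Evaluate at each i in [0,8]:
  i=0: ✗ (fails at j=0)
  i=1: ✗ (fails at j=1)
  i=2: ✓ (all of [2,3])
  i=3: ✓ (all of [3,4])
  i=4: ✓ (all of [4,5])
  i=5: ✓ (all of [5,6])
  i=6: ✗ (fails at j=7)
  i=7: ✗ (fails at j=7)
  i=8: ✗ (fails at j=8)
Positions where it holds: {2, 3, 4, 5} → 4.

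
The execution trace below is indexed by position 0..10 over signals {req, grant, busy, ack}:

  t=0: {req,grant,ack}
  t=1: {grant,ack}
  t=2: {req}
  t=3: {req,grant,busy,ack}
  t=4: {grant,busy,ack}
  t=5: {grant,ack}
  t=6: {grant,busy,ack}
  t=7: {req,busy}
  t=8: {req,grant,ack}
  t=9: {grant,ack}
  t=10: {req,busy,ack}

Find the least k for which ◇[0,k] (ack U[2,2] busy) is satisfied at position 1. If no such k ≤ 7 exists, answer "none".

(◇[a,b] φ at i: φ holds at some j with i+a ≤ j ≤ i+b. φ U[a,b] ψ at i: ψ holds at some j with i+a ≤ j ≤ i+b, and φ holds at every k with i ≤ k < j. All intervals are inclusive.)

Scan j = 1,2,… for (ack U[2,2] busy):
  j=1: fails
  j=2: fails
  j=3: fails
  j=4: holds
First hit at j=4, so smallest k = 4-1 = 3.

3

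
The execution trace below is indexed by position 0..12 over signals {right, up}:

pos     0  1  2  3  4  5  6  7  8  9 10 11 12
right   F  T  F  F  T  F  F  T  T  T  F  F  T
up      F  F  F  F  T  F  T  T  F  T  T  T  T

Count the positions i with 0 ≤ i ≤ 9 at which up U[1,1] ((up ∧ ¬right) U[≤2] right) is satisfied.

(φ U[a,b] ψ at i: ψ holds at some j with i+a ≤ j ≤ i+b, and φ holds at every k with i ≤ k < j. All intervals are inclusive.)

3

Evaluate at each i in [0,9]:
  i=0: ✗ (lhs fails at k=0 before rhs at j=1)
  i=1: ✗ (no rhs in [2,2])
  i=2: ✗ (no rhs in [3,3])
  i=3: ✗ (lhs fails at k=3 before rhs at j=4)
  i=4: ✗ (no rhs in [5,5])
  i=5: ✗ (lhs fails at k=5 before rhs at j=6)
  i=6: ✓ (rhs at j=7; lhs holds on [6,6])
  i=7: ✓ (rhs at j=8; lhs holds on [7,7])
  i=8: ✗ (lhs fails at k=8 before rhs at j=9)
  i=9: ✓ (rhs at j=10; lhs holds on [9,9])
Positions where it holds: {6, 7, 9} → 3.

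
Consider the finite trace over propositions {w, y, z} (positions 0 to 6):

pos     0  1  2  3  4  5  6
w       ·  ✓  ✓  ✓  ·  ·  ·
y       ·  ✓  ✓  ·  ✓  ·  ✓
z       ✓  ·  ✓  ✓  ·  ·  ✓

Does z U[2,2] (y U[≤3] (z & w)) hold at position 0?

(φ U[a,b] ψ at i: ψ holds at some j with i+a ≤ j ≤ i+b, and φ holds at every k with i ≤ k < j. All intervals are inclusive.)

False

Need some j in [2,2] with (y U[≤3] (z & w)), and z at every k in [0,j-1].
  j=2: (y U[≤3] (z & w)) holds, but z fails at k=1 → not this j.
No j in the window works → until fails.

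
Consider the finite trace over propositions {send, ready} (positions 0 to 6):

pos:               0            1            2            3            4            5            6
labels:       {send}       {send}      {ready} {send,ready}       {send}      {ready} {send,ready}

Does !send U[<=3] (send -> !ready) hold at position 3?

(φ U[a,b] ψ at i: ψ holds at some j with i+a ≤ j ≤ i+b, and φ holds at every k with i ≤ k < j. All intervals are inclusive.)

Need some j in [3,6] with (send -> !ready), and !send at every k in [3,j-1].
  j=3: (send -> !ready) false.
  j=4: (send -> !ready) holds, but !send fails at k=3 → not this j.
  j=5: (send -> !ready) holds, but !send fails at k=3 → not this j.
  j=6: (send -> !ready) false.
No j in the window works → until fails.

Does not hold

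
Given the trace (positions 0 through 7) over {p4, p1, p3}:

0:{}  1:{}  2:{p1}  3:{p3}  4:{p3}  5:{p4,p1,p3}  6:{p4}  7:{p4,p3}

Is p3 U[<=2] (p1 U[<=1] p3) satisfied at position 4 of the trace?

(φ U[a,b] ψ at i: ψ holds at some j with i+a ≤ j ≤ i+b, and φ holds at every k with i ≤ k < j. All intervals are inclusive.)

Need some j in [4,6] with (p1 U[<=1] p3), and p3 at every k in [4,j-1].
  j=4: (p1 U[<=1] p3) holds; no prefix to check → satisfied.

Yes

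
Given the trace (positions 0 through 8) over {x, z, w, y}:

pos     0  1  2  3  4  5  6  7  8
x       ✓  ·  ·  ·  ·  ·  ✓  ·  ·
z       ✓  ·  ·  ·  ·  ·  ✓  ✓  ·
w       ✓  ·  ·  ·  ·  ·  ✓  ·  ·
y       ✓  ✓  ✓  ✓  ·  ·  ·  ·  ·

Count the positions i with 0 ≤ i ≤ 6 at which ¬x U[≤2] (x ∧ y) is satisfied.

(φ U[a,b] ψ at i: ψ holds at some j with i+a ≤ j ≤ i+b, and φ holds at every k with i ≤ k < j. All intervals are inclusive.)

Evaluate at each i in [0,6]:
  i=0: ✓ (rhs at j=0)
  i=1: ✗ (no rhs in [1,3])
  i=2: ✗ (no rhs in [2,4])
  i=3: ✗ (no rhs in [3,5])
  i=4: ✗ (no rhs in [4,6])
  i=5: ✗ (no rhs in [5,7])
  i=6: ✗ (no rhs in [6,8])
Positions where it holds: {0} → 1.

1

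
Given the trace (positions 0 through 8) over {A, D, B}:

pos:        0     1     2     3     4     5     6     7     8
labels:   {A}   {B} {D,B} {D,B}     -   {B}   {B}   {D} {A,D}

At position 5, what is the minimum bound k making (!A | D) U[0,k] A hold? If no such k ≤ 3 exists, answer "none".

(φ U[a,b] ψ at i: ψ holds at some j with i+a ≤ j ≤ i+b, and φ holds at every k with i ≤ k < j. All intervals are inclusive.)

3

Need earliest j ≥ 5 with A, and (!A | D) at every k in [5,j-1].
  j=5: rhs fails.
  j=6: rhs fails.
  j=7: rhs fails.
  j=8: rhs holds; lhs holds on [5,7]. k = 3.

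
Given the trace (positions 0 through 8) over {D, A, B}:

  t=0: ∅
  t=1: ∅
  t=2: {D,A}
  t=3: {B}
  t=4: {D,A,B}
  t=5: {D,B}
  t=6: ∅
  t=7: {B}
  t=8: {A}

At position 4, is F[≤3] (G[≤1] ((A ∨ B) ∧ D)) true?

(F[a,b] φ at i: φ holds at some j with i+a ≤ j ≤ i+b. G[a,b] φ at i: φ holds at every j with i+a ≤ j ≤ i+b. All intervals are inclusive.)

Yes

Check G[≤1] ((A ∨ B) ∧ D) at each j in [4,7]:
  j=4: holds on [4,5]
  j=5: fails at 6
  j=6: fails at 6
  j=7: fails at 7
Found at j=4 → formula holds.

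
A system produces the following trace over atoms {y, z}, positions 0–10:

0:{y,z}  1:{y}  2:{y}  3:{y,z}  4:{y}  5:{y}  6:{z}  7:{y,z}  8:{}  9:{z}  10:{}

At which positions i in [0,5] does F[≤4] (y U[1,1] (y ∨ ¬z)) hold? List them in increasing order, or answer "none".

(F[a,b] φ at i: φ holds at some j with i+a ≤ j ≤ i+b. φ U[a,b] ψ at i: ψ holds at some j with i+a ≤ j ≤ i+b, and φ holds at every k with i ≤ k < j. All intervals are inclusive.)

0, 1, 2, 3, 4, 5

Evaluate at each i in [0,5]:
  i=0: ✓ (witness j=0)
  i=1: ✓ (witness j=1)
  i=2: ✓ (witness j=2)
  i=3: ✓ (witness j=3)
  i=4: ✓ (witness j=4)
  i=5: ✓ (witness j=7)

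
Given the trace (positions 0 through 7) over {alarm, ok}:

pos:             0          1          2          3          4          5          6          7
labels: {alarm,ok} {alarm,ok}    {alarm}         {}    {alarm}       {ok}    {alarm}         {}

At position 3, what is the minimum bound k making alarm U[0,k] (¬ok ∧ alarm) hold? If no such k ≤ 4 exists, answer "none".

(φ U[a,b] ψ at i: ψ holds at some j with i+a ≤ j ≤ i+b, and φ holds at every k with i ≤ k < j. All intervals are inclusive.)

Need earliest j ≥ 3 with (¬ok ∧ alarm), and alarm at every k in [3,j-1].
  j=3: rhs fails.
  j=4: rhs holds but lhs fails at k=3.
  j=5: rhs fails.
  j=6: rhs holds but lhs fails at k=3.
  j=7: rhs fails.
No witness within the range → none.

none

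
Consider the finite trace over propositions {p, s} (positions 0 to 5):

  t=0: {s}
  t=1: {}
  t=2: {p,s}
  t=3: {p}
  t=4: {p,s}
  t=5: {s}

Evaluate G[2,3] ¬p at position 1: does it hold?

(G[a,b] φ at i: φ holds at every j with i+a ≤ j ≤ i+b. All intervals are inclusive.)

Does not hold

Check ¬p at every j in [3,4]:
  j=3: false
  j=4: false
Fails at j=3 → formula fails.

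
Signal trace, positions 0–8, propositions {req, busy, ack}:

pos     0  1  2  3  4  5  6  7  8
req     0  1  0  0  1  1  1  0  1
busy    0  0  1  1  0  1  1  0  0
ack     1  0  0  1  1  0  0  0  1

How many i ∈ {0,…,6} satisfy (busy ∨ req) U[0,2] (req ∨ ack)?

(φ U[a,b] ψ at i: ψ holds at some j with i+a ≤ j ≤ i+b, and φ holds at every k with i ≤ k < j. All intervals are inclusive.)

7

Evaluate at each i in [0,6]:
  i=0: ✓ (rhs at j=0)
  i=1: ✓ (rhs at j=1)
  i=2: ✓ (rhs at j=3; lhs holds on [2,2])
  i=3: ✓ (rhs at j=3)
  i=4: ✓ (rhs at j=4)
  i=5: ✓ (rhs at j=5)
  i=6: ✓ (rhs at j=6)
Positions where it holds: {0, 1, 2, 3, 4, 5, 6} → 7.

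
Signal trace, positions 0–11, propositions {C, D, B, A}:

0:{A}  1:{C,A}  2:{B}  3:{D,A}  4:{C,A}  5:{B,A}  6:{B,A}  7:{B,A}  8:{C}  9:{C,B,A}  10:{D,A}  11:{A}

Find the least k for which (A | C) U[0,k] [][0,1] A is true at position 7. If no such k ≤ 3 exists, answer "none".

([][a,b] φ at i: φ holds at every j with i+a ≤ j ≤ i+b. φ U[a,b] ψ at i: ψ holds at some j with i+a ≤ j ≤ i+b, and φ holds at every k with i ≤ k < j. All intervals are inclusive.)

2

Need earliest j ≥ 7 with [][0,1] A, and (A | C) at every k in [7,j-1].
  j=7: rhs fails.
  j=8: rhs fails.
  j=9: rhs holds; lhs holds on [7,8]. k = 2.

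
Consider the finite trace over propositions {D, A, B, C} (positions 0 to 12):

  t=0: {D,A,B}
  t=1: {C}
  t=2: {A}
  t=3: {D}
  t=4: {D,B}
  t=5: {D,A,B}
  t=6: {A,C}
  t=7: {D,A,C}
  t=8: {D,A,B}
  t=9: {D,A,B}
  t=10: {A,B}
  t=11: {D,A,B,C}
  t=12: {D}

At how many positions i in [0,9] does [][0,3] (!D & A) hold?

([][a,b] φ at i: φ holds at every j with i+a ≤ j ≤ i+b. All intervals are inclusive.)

Evaluate at each i in [0,9]:
  i=0: ✗ (fails at j=0)
  i=1: ✗ (fails at j=1)
  i=2: ✗ (fails at j=3)
  i=3: ✗ (fails at j=3)
  i=4: ✗ (fails at j=4)
  i=5: ✗ (fails at j=5)
  i=6: ✗ (fails at j=7)
  i=7: ✗ (fails at j=7)
  i=8: ✗ (fails at j=8)
  i=9: ✗ (fails at j=9)
Positions where it holds: {} → 0.

0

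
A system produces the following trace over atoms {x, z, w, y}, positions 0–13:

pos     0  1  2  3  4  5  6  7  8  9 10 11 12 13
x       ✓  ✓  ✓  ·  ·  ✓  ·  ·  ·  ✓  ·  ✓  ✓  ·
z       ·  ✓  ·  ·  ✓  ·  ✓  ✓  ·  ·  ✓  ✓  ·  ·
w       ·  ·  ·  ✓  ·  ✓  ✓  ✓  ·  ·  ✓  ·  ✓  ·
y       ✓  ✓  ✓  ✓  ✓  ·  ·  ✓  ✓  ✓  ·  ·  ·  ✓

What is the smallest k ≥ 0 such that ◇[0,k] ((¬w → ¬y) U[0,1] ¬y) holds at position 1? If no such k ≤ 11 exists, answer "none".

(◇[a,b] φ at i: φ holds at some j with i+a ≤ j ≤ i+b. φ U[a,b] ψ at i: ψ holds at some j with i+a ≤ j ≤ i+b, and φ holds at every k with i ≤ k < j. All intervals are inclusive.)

Scan j = 1,2,… for ((¬w → ¬y) U[0,1] ¬y):
  j=1: fails
  j=2: fails
  j=3: fails
  j=4: fails
  j=5: holds
First hit at j=5, so smallest k = 5-1 = 4.

4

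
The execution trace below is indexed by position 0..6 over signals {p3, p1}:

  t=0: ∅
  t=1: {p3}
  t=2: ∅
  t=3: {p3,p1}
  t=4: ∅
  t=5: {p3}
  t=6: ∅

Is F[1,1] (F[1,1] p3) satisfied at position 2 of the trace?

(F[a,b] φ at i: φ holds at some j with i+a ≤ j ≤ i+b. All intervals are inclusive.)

No

Check F[1,1] p3 at each j in [3,3]:
  j=3: fails (none in [4,4])
No position in the window satisfies it → formula fails.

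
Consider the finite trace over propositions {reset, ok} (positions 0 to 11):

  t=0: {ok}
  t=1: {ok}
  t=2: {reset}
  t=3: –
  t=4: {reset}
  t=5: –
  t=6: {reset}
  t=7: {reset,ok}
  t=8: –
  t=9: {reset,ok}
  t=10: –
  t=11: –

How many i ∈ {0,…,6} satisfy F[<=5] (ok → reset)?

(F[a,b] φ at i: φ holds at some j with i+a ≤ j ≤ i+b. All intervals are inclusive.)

Evaluate at each i in [0,6]:
  i=0: ✓ (witness j=2)
  i=1: ✓ (witness j=2)
  i=2: ✓ (witness j=2)
  i=3: ✓ (witness j=3)
  i=4: ✓ (witness j=4)
  i=5: ✓ (witness j=5)
  i=6: ✓ (witness j=6)
Positions where it holds: {0, 1, 2, 3, 4, 5, 6} → 7.

7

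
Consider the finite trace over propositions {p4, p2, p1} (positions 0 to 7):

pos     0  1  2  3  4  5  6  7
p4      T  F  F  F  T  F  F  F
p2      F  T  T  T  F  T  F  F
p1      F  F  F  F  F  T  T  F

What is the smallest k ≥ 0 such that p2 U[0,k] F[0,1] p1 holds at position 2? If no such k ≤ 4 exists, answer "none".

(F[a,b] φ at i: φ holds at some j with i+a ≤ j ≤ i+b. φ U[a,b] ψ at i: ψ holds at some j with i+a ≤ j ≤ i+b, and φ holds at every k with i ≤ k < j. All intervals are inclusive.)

2

Need earliest j ≥ 2 with F[0,1] p1, and p2 at every k in [2,j-1].
  j=2: rhs fails.
  j=3: rhs fails.
  j=4: rhs holds; lhs holds on [2,3]. k = 2.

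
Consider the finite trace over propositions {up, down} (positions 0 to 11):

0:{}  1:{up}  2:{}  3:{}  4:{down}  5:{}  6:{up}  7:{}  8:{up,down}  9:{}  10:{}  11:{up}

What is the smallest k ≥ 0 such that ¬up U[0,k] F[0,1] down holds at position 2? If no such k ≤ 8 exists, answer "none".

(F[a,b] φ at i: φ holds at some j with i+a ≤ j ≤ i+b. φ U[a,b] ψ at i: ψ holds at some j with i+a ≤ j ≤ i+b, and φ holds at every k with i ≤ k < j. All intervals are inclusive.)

1

Need earliest j ≥ 2 with F[0,1] down, and ¬up at every k in [2,j-1].
  j=2: rhs fails.
  j=3: rhs holds; lhs holds on [2,2]. k = 1.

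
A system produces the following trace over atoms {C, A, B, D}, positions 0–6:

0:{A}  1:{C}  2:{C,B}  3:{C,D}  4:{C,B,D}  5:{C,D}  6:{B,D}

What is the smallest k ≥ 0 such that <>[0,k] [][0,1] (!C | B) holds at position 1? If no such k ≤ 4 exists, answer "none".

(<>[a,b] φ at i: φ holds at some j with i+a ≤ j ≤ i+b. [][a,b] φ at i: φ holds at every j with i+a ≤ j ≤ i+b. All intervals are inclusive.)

Scan j = 1,2,… for [][0,1] (!C | B):
  j=1: fails
  j=2: fails
  j=3: fails
  j=4: fails
  j=5: fails
No j in [1,5] satisfies it → none.

none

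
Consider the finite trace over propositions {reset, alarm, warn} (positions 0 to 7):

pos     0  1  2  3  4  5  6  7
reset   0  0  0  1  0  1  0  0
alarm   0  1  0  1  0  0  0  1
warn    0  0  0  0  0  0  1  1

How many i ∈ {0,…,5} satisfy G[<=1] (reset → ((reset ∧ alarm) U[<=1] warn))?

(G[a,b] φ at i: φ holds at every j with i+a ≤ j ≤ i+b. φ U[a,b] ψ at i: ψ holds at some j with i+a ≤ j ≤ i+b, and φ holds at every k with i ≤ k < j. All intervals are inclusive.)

Evaluate at each i in [0,5]:
  i=0: ✓ (all of [0,1])
  i=1: ✓ (all of [1,2])
  i=2: ✗ (fails at j=3)
  i=3: ✗ (fails at j=3)
  i=4: ✗ (fails at j=5)
  i=5: ✗ (fails at j=5)
Positions where it holds: {0, 1} → 2.

2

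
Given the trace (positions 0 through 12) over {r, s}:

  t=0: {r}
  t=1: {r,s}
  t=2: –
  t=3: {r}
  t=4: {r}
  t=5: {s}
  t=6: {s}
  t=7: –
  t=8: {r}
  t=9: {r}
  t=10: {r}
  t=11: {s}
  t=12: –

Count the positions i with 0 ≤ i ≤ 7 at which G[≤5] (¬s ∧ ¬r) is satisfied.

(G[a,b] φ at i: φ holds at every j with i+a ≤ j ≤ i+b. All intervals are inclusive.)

0

Evaluate at each i in [0,7]:
  i=0: ✗ (fails at j=0)
  i=1: ✗ (fails at j=1)
  i=2: ✗ (fails at j=3)
  i=3: ✗ (fails at j=3)
  i=4: ✗ (fails at j=4)
  i=5: ✗ (fails at j=5)
  i=6: ✗ (fails at j=6)
  i=7: ✗ (fails at j=8)
Positions where it holds: {} → 0.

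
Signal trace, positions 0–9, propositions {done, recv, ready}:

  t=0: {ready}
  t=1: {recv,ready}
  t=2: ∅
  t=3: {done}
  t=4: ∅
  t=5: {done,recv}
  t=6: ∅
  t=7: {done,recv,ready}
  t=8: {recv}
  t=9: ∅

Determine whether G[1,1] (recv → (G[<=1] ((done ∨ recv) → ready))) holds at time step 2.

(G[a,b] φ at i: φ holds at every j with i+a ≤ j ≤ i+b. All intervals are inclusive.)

Check (recv → (G[<=1] ((done ∨ recv) → ready))) at every j in [3,3]:
  j=3: antecedent false → ✓
All positions satisfy it → formula holds.

Yes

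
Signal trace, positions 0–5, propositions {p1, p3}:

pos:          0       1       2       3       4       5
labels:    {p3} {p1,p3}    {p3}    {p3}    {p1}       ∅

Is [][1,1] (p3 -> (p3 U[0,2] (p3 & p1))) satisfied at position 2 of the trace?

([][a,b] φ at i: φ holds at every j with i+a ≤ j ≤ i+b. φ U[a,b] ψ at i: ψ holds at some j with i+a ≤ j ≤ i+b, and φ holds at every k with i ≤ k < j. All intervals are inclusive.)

Check (p3 -> (p3 U[0,2] (p3 & p1))) at every j in [3,3]:
  j=3: antecedent true; consequent fails → ✗
Fails at j=3 → formula fails.

Does not hold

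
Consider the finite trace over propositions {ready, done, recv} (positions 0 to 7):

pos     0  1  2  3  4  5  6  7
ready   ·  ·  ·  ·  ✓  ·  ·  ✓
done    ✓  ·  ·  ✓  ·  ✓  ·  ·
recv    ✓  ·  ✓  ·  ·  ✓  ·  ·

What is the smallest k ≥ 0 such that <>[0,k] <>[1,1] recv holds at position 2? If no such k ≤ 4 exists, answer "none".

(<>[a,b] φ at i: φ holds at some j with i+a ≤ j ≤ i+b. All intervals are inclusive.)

2

Scan j = 2,3,… for <>[1,1] recv:
  j=2: fails
  j=3: fails
  j=4: holds
First hit at j=4, so smallest k = 4-2 = 2.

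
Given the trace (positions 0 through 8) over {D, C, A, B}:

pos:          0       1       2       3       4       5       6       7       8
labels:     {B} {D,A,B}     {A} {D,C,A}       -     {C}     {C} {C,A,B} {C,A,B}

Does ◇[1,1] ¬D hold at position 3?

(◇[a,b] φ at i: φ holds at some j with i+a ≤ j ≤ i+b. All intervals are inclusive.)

True

Check ¬D at each j in [4,4]:
  j=4: true
Found at j=4 → formula holds.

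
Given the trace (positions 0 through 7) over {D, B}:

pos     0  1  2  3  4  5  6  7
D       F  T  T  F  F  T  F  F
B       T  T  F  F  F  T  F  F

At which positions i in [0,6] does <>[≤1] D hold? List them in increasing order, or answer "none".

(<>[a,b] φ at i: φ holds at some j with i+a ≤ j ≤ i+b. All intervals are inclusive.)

Evaluate at each i in [0,6]:
  i=0: ✓ (witness j=1)
  i=1: ✓ (witness j=1)
  i=2: ✓ (witness j=2)
  i=3: ✗ (none in [3,4])
  i=4: ✓ (witness j=5)
  i=5: ✓ (witness j=5)
  i=6: ✗ (none in [6,7])

0, 1, 2, 4, 5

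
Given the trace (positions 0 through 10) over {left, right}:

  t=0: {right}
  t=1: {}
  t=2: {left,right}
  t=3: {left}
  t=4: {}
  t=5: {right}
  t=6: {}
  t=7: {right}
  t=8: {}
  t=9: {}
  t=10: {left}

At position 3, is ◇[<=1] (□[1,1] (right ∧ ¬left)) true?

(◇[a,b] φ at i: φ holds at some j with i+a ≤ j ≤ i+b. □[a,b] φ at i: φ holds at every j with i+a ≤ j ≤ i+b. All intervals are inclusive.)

Check □[1,1] (right ∧ ¬left) at each j in [3,4]:
  j=3: fails at 4
  j=4: holds on [5,5]
Found at j=4 → formula holds.

Holds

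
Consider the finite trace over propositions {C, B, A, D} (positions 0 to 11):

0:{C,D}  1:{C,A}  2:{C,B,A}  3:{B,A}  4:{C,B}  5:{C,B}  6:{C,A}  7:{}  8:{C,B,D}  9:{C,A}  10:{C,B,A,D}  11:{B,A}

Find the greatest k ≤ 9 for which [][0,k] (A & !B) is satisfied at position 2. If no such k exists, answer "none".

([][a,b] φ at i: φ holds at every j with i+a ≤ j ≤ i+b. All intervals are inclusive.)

(A & !B) must hold from j=2 onward; find where it first fails.
  j=2: fails → no k works.

none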